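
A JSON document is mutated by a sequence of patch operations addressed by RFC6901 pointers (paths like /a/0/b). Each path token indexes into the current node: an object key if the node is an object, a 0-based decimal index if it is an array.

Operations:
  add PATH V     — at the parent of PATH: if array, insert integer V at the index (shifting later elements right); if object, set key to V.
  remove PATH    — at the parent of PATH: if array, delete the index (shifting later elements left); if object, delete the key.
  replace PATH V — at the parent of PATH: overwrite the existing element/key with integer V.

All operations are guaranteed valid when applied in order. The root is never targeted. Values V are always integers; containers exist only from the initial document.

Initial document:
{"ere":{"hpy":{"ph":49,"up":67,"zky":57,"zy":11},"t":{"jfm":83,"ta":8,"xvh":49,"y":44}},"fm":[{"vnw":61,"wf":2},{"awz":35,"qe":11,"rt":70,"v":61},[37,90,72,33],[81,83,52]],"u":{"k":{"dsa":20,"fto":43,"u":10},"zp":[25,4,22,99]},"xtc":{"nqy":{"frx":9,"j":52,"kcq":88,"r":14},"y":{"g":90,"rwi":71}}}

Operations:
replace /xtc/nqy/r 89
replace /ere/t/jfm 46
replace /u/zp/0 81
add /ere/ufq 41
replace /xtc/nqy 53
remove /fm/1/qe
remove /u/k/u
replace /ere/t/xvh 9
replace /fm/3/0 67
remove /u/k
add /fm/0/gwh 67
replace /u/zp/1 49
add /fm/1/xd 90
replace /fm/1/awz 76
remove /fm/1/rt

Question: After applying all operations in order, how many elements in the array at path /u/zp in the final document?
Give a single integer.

Answer: 4

Derivation:
After op 1 (replace /xtc/nqy/r 89): {"ere":{"hpy":{"ph":49,"up":67,"zky":57,"zy":11},"t":{"jfm":83,"ta":8,"xvh":49,"y":44}},"fm":[{"vnw":61,"wf":2},{"awz":35,"qe":11,"rt":70,"v":61},[37,90,72,33],[81,83,52]],"u":{"k":{"dsa":20,"fto":43,"u":10},"zp":[25,4,22,99]},"xtc":{"nqy":{"frx":9,"j":52,"kcq":88,"r":89},"y":{"g":90,"rwi":71}}}
After op 2 (replace /ere/t/jfm 46): {"ere":{"hpy":{"ph":49,"up":67,"zky":57,"zy":11},"t":{"jfm":46,"ta":8,"xvh":49,"y":44}},"fm":[{"vnw":61,"wf":2},{"awz":35,"qe":11,"rt":70,"v":61},[37,90,72,33],[81,83,52]],"u":{"k":{"dsa":20,"fto":43,"u":10},"zp":[25,4,22,99]},"xtc":{"nqy":{"frx":9,"j":52,"kcq":88,"r":89},"y":{"g":90,"rwi":71}}}
After op 3 (replace /u/zp/0 81): {"ere":{"hpy":{"ph":49,"up":67,"zky":57,"zy":11},"t":{"jfm":46,"ta":8,"xvh":49,"y":44}},"fm":[{"vnw":61,"wf":2},{"awz":35,"qe":11,"rt":70,"v":61},[37,90,72,33],[81,83,52]],"u":{"k":{"dsa":20,"fto":43,"u":10},"zp":[81,4,22,99]},"xtc":{"nqy":{"frx":9,"j":52,"kcq":88,"r":89},"y":{"g":90,"rwi":71}}}
After op 4 (add /ere/ufq 41): {"ere":{"hpy":{"ph":49,"up":67,"zky":57,"zy":11},"t":{"jfm":46,"ta":8,"xvh":49,"y":44},"ufq":41},"fm":[{"vnw":61,"wf":2},{"awz":35,"qe":11,"rt":70,"v":61},[37,90,72,33],[81,83,52]],"u":{"k":{"dsa":20,"fto":43,"u":10},"zp":[81,4,22,99]},"xtc":{"nqy":{"frx":9,"j":52,"kcq":88,"r":89},"y":{"g":90,"rwi":71}}}
After op 5 (replace /xtc/nqy 53): {"ere":{"hpy":{"ph":49,"up":67,"zky":57,"zy":11},"t":{"jfm":46,"ta":8,"xvh":49,"y":44},"ufq":41},"fm":[{"vnw":61,"wf":2},{"awz":35,"qe":11,"rt":70,"v":61},[37,90,72,33],[81,83,52]],"u":{"k":{"dsa":20,"fto":43,"u":10},"zp":[81,4,22,99]},"xtc":{"nqy":53,"y":{"g":90,"rwi":71}}}
After op 6 (remove /fm/1/qe): {"ere":{"hpy":{"ph":49,"up":67,"zky":57,"zy":11},"t":{"jfm":46,"ta":8,"xvh":49,"y":44},"ufq":41},"fm":[{"vnw":61,"wf":2},{"awz":35,"rt":70,"v":61},[37,90,72,33],[81,83,52]],"u":{"k":{"dsa":20,"fto":43,"u":10},"zp":[81,4,22,99]},"xtc":{"nqy":53,"y":{"g":90,"rwi":71}}}
After op 7 (remove /u/k/u): {"ere":{"hpy":{"ph":49,"up":67,"zky":57,"zy":11},"t":{"jfm":46,"ta":8,"xvh":49,"y":44},"ufq":41},"fm":[{"vnw":61,"wf":2},{"awz":35,"rt":70,"v":61},[37,90,72,33],[81,83,52]],"u":{"k":{"dsa":20,"fto":43},"zp":[81,4,22,99]},"xtc":{"nqy":53,"y":{"g":90,"rwi":71}}}
After op 8 (replace /ere/t/xvh 9): {"ere":{"hpy":{"ph":49,"up":67,"zky":57,"zy":11},"t":{"jfm":46,"ta":8,"xvh":9,"y":44},"ufq":41},"fm":[{"vnw":61,"wf":2},{"awz":35,"rt":70,"v":61},[37,90,72,33],[81,83,52]],"u":{"k":{"dsa":20,"fto":43},"zp":[81,4,22,99]},"xtc":{"nqy":53,"y":{"g":90,"rwi":71}}}
After op 9 (replace /fm/3/0 67): {"ere":{"hpy":{"ph":49,"up":67,"zky":57,"zy":11},"t":{"jfm":46,"ta":8,"xvh":9,"y":44},"ufq":41},"fm":[{"vnw":61,"wf":2},{"awz":35,"rt":70,"v":61},[37,90,72,33],[67,83,52]],"u":{"k":{"dsa":20,"fto":43},"zp":[81,4,22,99]},"xtc":{"nqy":53,"y":{"g":90,"rwi":71}}}
After op 10 (remove /u/k): {"ere":{"hpy":{"ph":49,"up":67,"zky":57,"zy":11},"t":{"jfm":46,"ta":8,"xvh":9,"y":44},"ufq":41},"fm":[{"vnw":61,"wf":2},{"awz":35,"rt":70,"v":61},[37,90,72,33],[67,83,52]],"u":{"zp":[81,4,22,99]},"xtc":{"nqy":53,"y":{"g":90,"rwi":71}}}
After op 11 (add /fm/0/gwh 67): {"ere":{"hpy":{"ph":49,"up":67,"zky":57,"zy":11},"t":{"jfm":46,"ta":8,"xvh":9,"y":44},"ufq":41},"fm":[{"gwh":67,"vnw":61,"wf":2},{"awz":35,"rt":70,"v":61},[37,90,72,33],[67,83,52]],"u":{"zp":[81,4,22,99]},"xtc":{"nqy":53,"y":{"g":90,"rwi":71}}}
After op 12 (replace /u/zp/1 49): {"ere":{"hpy":{"ph":49,"up":67,"zky":57,"zy":11},"t":{"jfm":46,"ta":8,"xvh":9,"y":44},"ufq":41},"fm":[{"gwh":67,"vnw":61,"wf":2},{"awz":35,"rt":70,"v":61},[37,90,72,33],[67,83,52]],"u":{"zp":[81,49,22,99]},"xtc":{"nqy":53,"y":{"g":90,"rwi":71}}}
After op 13 (add /fm/1/xd 90): {"ere":{"hpy":{"ph":49,"up":67,"zky":57,"zy":11},"t":{"jfm":46,"ta":8,"xvh":9,"y":44},"ufq":41},"fm":[{"gwh":67,"vnw":61,"wf":2},{"awz":35,"rt":70,"v":61,"xd":90},[37,90,72,33],[67,83,52]],"u":{"zp":[81,49,22,99]},"xtc":{"nqy":53,"y":{"g":90,"rwi":71}}}
After op 14 (replace /fm/1/awz 76): {"ere":{"hpy":{"ph":49,"up":67,"zky":57,"zy":11},"t":{"jfm":46,"ta":8,"xvh":9,"y":44},"ufq":41},"fm":[{"gwh":67,"vnw":61,"wf":2},{"awz":76,"rt":70,"v":61,"xd":90},[37,90,72,33],[67,83,52]],"u":{"zp":[81,49,22,99]},"xtc":{"nqy":53,"y":{"g":90,"rwi":71}}}
After op 15 (remove /fm/1/rt): {"ere":{"hpy":{"ph":49,"up":67,"zky":57,"zy":11},"t":{"jfm":46,"ta":8,"xvh":9,"y":44},"ufq":41},"fm":[{"gwh":67,"vnw":61,"wf":2},{"awz":76,"v":61,"xd":90},[37,90,72,33],[67,83,52]],"u":{"zp":[81,49,22,99]},"xtc":{"nqy":53,"y":{"g":90,"rwi":71}}}
Size at path /u/zp: 4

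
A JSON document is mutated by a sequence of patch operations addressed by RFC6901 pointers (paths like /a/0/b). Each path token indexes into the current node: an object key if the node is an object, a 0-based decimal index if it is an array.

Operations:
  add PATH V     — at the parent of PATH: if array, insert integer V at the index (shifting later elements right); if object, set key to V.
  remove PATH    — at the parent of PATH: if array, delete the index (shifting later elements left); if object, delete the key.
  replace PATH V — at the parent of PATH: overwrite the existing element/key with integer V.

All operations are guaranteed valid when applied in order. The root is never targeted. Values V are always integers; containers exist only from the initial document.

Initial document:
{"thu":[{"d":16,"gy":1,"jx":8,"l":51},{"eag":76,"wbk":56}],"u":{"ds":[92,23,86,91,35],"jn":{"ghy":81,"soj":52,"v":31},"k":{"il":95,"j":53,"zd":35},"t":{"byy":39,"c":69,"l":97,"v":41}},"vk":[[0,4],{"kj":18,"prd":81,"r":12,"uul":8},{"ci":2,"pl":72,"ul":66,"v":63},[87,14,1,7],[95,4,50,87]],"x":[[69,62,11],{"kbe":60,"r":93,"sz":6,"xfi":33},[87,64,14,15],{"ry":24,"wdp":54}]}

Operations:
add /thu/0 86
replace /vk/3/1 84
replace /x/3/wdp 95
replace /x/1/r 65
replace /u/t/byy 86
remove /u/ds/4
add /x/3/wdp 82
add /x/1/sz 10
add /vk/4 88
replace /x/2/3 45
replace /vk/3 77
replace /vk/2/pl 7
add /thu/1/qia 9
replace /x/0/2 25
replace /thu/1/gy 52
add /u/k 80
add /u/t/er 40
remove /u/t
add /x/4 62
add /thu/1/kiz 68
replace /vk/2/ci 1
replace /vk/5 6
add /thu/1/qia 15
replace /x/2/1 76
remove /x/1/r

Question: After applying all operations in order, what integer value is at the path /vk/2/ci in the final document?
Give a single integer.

After op 1 (add /thu/0 86): {"thu":[86,{"d":16,"gy":1,"jx":8,"l":51},{"eag":76,"wbk":56}],"u":{"ds":[92,23,86,91,35],"jn":{"ghy":81,"soj":52,"v":31},"k":{"il":95,"j":53,"zd":35},"t":{"byy":39,"c":69,"l":97,"v":41}},"vk":[[0,4],{"kj":18,"prd":81,"r":12,"uul":8},{"ci":2,"pl":72,"ul":66,"v":63},[87,14,1,7],[95,4,50,87]],"x":[[69,62,11],{"kbe":60,"r":93,"sz":6,"xfi":33},[87,64,14,15],{"ry":24,"wdp":54}]}
After op 3 (replace /x/3/wdp 95): {"thu":[86,{"d":16,"gy":1,"jx":8,"l":51},{"eag":76,"wbk":56}],"u":{"ds":[92,23,86,91,35],"jn":{"ghy":81,"soj":52,"v":31},"k":{"il":95,"j":53,"zd":35},"t":{"byy":39,"c":69,"l":97,"v":41}},"vk":[[0,4],{"kj":18,"prd":81,"r":12,"uul":8},{"ci":2,"pl":72,"ul":66,"v":63},[87,84,1,7],[95,4,50,87]],"x":[[69,62,11],{"kbe":60,"r":93,"sz":6,"xfi":33},[87,64,14,15],{"ry":24,"wdp":95}]}
After op 5 (replace /u/t/byy 86): {"thu":[86,{"d":16,"gy":1,"jx":8,"l":51},{"eag":76,"wbk":56}],"u":{"ds":[92,23,86,91,35],"jn":{"ghy":81,"soj":52,"v":31},"k":{"il":95,"j":53,"zd":35},"t":{"byy":86,"c":69,"l":97,"v":41}},"vk":[[0,4],{"kj":18,"prd":81,"r":12,"uul":8},{"ci":2,"pl":72,"ul":66,"v":63},[87,84,1,7],[95,4,50,87]],"x":[[69,62,11],{"kbe":60,"r":65,"sz":6,"xfi":33},[87,64,14,15],{"ry":24,"wdp":95}]}
After op 7 (add /x/3/wdp 82): {"thu":[86,{"d":16,"gy":1,"jx":8,"l":51},{"eag":76,"wbk":56}],"u":{"ds":[92,23,86,91],"jn":{"ghy":81,"soj":52,"v":31},"k":{"il":95,"j":53,"zd":35},"t":{"byy":86,"c":69,"l":97,"v":41}},"vk":[[0,4],{"kj":18,"prd":81,"r":12,"uul":8},{"ci":2,"pl":72,"ul":66,"v":63},[87,84,1,7],[95,4,50,87]],"x":[[69,62,11],{"kbe":60,"r":65,"sz":6,"xfi":33},[87,64,14,15],{"ry":24,"wdp":82}]}
After op 9 (add /vk/4 88): {"thu":[86,{"d":16,"gy":1,"jx":8,"l":51},{"eag":76,"wbk":56}],"u":{"ds":[92,23,86,91],"jn":{"ghy":81,"soj":52,"v":31},"k":{"il":95,"j":53,"zd":35},"t":{"byy":86,"c":69,"l":97,"v":41}},"vk":[[0,4],{"kj":18,"prd":81,"r":12,"uul":8},{"ci":2,"pl":72,"ul":66,"v":63},[87,84,1,7],88,[95,4,50,87]],"x":[[69,62,11],{"kbe":60,"r":65,"sz":10,"xfi":33},[87,64,14,15],{"ry":24,"wdp":82}]}
After op 11 (replace /vk/3 77): {"thu":[86,{"d":16,"gy":1,"jx":8,"l":51},{"eag":76,"wbk":56}],"u":{"ds":[92,23,86,91],"jn":{"ghy":81,"soj":52,"v":31},"k":{"il":95,"j":53,"zd":35},"t":{"byy":86,"c":69,"l":97,"v":41}},"vk":[[0,4],{"kj":18,"prd":81,"r":12,"uul":8},{"ci":2,"pl":72,"ul":66,"v":63},77,88,[95,4,50,87]],"x":[[69,62,11],{"kbe":60,"r":65,"sz":10,"xfi":33},[87,64,14,45],{"ry":24,"wdp":82}]}
After op 13 (add /thu/1/qia 9): {"thu":[86,{"d":16,"gy":1,"jx":8,"l":51,"qia":9},{"eag":76,"wbk":56}],"u":{"ds":[92,23,86,91],"jn":{"ghy":81,"soj":52,"v":31},"k":{"il":95,"j":53,"zd":35},"t":{"byy":86,"c":69,"l":97,"v":41}},"vk":[[0,4],{"kj":18,"prd":81,"r":12,"uul":8},{"ci":2,"pl":7,"ul":66,"v":63},77,88,[95,4,50,87]],"x":[[69,62,11],{"kbe":60,"r":65,"sz":10,"xfi":33},[87,64,14,45],{"ry":24,"wdp":82}]}
After op 15 (replace /thu/1/gy 52): {"thu":[86,{"d":16,"gy":52,"jx":8,"l":51,"qia":9},{"eag":76,"wbk":56}],"u":{"ds":[92,23,86,91],"jn":{"ghy":81,"soj":52,"v":31},"k":{"il":95,"j":53,"zd":35},"t":{"byy":86,"c":69,"l":97,"v":41}},"vk":[[0,4],{"kj":18,"prd":81,"r":12,"uul":8},{"ci":2,"pl":7,"ul":66,"v":63},77,88,[95,4,50,87]],"x":[[69,62,25],{"kbe":60,"r":65,"sz":10,"xfi":33},[87,64,14,45],{"ry":24,"wdp":82}]}
After op 17 (add /u/t/er 40): {"thu":[86,{"d":16,"gy":52,"jx":8,"l":51,"qia":9},{"eag":76,"wbk":56}],"u":{"ds":[92,23,86,91],"jn":{"ghy":81,"soj":52,"v":31},"k":80,"t":{"byy":86,"c":69,"er":40,"l":97,"v":41}},"vk":[[0,4],{"kj":18,"prd":81,"r":12,"uul":8},{"ci":2,"pl":7,"ul":66,"v":63},77,88,[95,4,50,87]],"x":[[69,62,25],{"kbe":60,"r":65,"sz":10,"xfi":33},[87,64,14,45],{"ry":24,"wdp":82}]}
After op 19 (add /x/4 62): {"thu":[86,{"d":16,"gy":52,"jx":8,"l":51,"qia":9},{"eag":76,"wbk":56}],"u":{"ds":[92,23,86,91],"jn":{"ghy":81,"soj":52,"v":31},"k":80},"vk":[[0,4],{"kj":18,"prd":81,"r":12,"uul":8},{"ci":2,"pl":7,"ul":66,"v":63},77,88,[95,4,50,87]],"x":[[69,62,25],{"kbe":60,"r":65,"sz":10,"xfi":33},[87,64,14,45],{"ry":24,"wdp":82},62]}
After op 21 (replace /vk/2/ci 1): {"thu":[86,{"d":16,"gy":52,"jx":8,"kiz":68,"l":51,"qia":9},{"eag":76,"wbk":56}],"u":{"ds":[92,23,86,91],"jn":{"ghy":81,"soj":52,"v":31},"k":80},"vk":[[0,4],{"kj":18,"prd":81,"r":12,"uul":8},{"ci":1,"pl":7,"ul":66,"v":63},77,88,[95,4,50,87]],"x":[[69,62,25],{"kbe":60,"r":65,"sz":10,"xfi":33},[87,64,14,45],{"ry":24,"wdp":82},62]}
After op 23 (add /thu/1/qia 15): {"thu":[86,{"d":16,"gy":52,"jx":8,"kiz":68,"l":51,"qia":15},{"eag":76,"wbk":56}],"u":{"ds":[92,23,86,91],"jn":{"ghy":81,"soj":52,"v":31},"k":80},"vk":[[0,4],{"kj":18,"prd":81,"r":12,"uul":8},{"ci":1,"pl":7,"ul":66,"v":63},77,88,6],"x":[[69,62,25],{"kbe":60,"r":65,"sz":10,"xfi":33},[87,64,14,45],{"ry":24,"wdp":82},62]}
Value at /vk/2/ci: 1

Answer: 1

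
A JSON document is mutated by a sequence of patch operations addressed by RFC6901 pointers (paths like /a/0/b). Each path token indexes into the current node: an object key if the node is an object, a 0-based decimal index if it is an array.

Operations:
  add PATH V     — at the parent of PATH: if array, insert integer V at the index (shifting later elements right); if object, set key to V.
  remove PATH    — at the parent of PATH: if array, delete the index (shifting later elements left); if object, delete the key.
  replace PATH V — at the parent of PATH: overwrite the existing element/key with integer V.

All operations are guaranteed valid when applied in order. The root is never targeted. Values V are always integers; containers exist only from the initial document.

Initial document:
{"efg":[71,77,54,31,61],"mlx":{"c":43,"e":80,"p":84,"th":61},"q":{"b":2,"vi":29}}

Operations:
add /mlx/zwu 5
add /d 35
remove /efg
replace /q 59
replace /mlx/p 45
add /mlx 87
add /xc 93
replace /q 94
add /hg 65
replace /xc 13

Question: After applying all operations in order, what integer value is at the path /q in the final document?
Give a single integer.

After op 1 (add /mlx/zwu 5): {"efg":[71,77,54,31,61],"mlx":{"c":43,"e":80,"p":84,"th":61,"zwu":5},"q":{"b":2,"vi":29}}
After op 2 (add /d 35): {"d":35,"efg":[71,77,54,31,61],"mlx":{"c":43,"e":80,"p":84,"th":61,"zwu":5},"q":{"b":2,"vi":29}}
After op 3 (remove /efg): {"d":35,"mlx":{"c":43,"e":80,"p":84,"th":61,"zwu":5},"q":{"b":2,"vi":29}}
After op 4 (replace /q 59): {"d":35,"mlx":{"c":43,"e":80,"p":84,"th":61,"zwu":5},"q":59}
After op 5 (replace /mlx/p 45): {"d":35,"mlx":{"c":43,"e":80,"p":45,"th":61,"zwu":5},"q":59}
After op 6 (add /mlx 87): {"d":35,"mlx":87,"q":59}
After op 7 (add /xc 93): {"d":35,"mlx":87,"q":59,"xc":93}
After op 8 (replace /q 94): {"d":35,"mlx":87,"q":94,"xc":93}
After op 9 (add /hg 65): {"d":35,"hg":65,"mlx":87,"q":94,"xc":93}
After op 10 (replace /xc 13): {"d":35,"hg":65,"mlx":87,"q":94,"xc":13}
Value at /q: 94

Answer: 94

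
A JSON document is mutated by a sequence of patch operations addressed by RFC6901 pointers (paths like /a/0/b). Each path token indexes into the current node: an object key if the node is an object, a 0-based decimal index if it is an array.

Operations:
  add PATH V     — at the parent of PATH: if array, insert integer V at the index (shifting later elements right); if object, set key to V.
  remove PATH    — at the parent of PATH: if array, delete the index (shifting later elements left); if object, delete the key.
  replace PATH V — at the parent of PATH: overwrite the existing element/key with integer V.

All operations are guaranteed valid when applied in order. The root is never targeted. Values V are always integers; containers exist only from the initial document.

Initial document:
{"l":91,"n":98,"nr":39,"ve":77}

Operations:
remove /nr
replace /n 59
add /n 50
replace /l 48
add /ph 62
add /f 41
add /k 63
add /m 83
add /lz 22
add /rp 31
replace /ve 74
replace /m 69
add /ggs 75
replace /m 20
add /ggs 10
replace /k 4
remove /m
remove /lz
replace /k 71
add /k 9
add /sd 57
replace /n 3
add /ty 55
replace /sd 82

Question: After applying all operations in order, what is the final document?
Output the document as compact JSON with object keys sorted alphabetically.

After op 1 (remove /nr): {"l":91,"n":98,"ve":77}
After op 2 (replace /n 59): {"l":91,"n":59,"ve":77}
After op 3 (add /n 50): {"l":91,"n":50,"ve":77}
After op 4 (replace /l 48): {"l":48,"n":50,"ve":77}
After op 5 (add /ph 62): {"l":48,"n":50,"ph":62,"ve":77}
After op 6 (add /f 41): {"f":41,"l":48,"n":50,"ph":62,"ve":77}
After op 7 (add /k 63): {"f":41,"k":63,"l":48,"n":50,"ph":62,"ve":77}
After op 8 (add /m 83): {"f":41,"k":63,"l":48,"m":83,"n":50,"ph":62,"ve":77}
After op 9 (add /lz 22): {"f":41,"k":63,"l":48,"lz":22,"m":83,"n":50,"ph":62,"ve":77}
After op 10 (add /rp 31): {"f":41,"k":63,"l":48,"lz":22,"m":83,"n":50,"ph":62,"rp":31,"ve":77}
After op 11 (replace /ve 74): {"f":41,"k":63,"l":48,"lz":22,"m":83,"n":50,"ph":62,"rp":31,"ve":74}
After op 12 (replace /m 69): {"f":41,"k":63,"l":48,"lz":22,"m":69,"n":50,"ph":62,"rp":31,"ve":74}
After op 13 (add /ggs 75): {"f":41,"ggs":75,"k":63,"l":48,"lz":22,"m":69,"n":50,"ph":62,"rp":31,"ve":74}
After op 14 (replace /m 20): {"f":41,"ggs":75,"k":63,"l":48,"lz":22,"m":20,"n":50,"ph":62,"rp":31,"ve":74}
After op 15 (add /ggs 10): {"f":41,"ggs":10,"k":63,"l":48,"lz":22,"m":20,"n":50,"ph":62,"rp":31,"ve":74}
After op 16 (replace /k 4): {"f":41,"ggs":10,"k":4,"l":48,"lz":22,"m":20,"n":50,"ph":62,"rp":31,"ve":74}
After op 17 (remove /m): {"f":41,"ggs":10,"k":4,"l":48,"lz":22,"n":50,"ph":62,"rp":31,"ve":74}
After op 18 (remove /lz): {"f":41,"ggs":10,"k":4,"l":48,"n":50,"ph":62,"rp":31,"ve":74}
After op 19 (replace /k 71): {"f":41,"ggs":10,"k":71,"l":48,"n":50,"ph":62,"rp":31,"ve":74}
After op 20 (add /k 9): {"f":41,"ggs":10,"k":9,"l":48,"n":50,"ph":62,"rp":31,"ve":74}
After op 21 (add /sd 57): {"f":41,"ggs":10,"k":9,"l":48,"n":50,"ph":62,"rp":31,"sd":57,"ve":74}
After op 22 (replace /n 3): {"f":41,"ggs":10,"k":9,"l":48,"n":3,"ph":62,"rp":31,"sd":57,"ve":74}
After op 23 (add /ty 55): {"f":41,"ggs":10,"k":9,"l":48,"n":3,"ph":62,"rp":31,"sd":57,"ty":55,"ve":74}
After op 24 (replace /sd 82): {"f":41,"ggs":10,"k":9,"l":48,"n":3,"ph":62,"rp":31,"sd":82,"ty":55,"ve":74}

Answer: {"f":41,"ggs":10,"k":9,"l":48,"n":3,"ph":62,"rp":31,"sd":82,"ty":55,"ve":74}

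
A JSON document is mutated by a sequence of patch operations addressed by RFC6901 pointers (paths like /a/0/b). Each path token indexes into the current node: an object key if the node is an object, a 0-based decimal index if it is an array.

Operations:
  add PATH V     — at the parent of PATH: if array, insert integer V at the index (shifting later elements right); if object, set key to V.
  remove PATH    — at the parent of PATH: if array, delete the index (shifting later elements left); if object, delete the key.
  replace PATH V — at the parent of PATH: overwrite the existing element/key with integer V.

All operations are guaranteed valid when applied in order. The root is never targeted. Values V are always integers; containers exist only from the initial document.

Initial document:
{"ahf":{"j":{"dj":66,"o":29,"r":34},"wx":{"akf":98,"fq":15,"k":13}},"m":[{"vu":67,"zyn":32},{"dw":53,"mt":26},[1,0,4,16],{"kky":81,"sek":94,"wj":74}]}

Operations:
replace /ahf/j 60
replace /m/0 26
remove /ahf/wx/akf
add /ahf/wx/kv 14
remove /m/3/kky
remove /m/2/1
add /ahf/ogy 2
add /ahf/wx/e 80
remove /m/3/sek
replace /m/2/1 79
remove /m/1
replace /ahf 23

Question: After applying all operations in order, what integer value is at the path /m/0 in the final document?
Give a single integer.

Answer: 26

Derivation:
After op 1 (replace /ahf/j 60): {"ahf":{"j":60,"wx":{"akf":98,"fq":15,"k":13}},"m":[{"vu":67,"zyn":32},{"dw":53,"mt":26},[1,0,4,16],{"kky":81,"sek":94,"wj":74}]}
After op 2 (replace /m/0 26): {"ahf":{"j":60,"wx":{"akf":98,"fq":15,"k":13}},"m":[26,{"dw":53,"mt":26},[1,0,4,16],{"kky":81,"sek":94,"wj":74}]}
After op 3 (remove /ahf/wx/akf): {"ahf":{"j":60,"wx":{"fq":15,"k":13}},"m":[26,{"dw":53,"mt":26},[1,0,4,16],{"kky":81,"sek":94,"wj":74}]}
After op 4 (add /ahf/wx/kv 14): {"ahf":{"j":60,"wx":{"fq":15,"k":13,"kv":14}},"m":[26,{"dw":53,"mt":26},[1,0,4,16],{"kky":81,"sek":94,"wj":74}]}
After op 5 (remove /m/3/kky): {"ahf":{"j":60,"wx":{"fq":15,"k":13,"kv":14}},"m":[26,{"dw":53,"mt":26},[1,0,4,16],{"sek":94,"wj":74}]}
After op 6 (remove /m/2/1): {"ahf":{"j":60,"wx":{"fq":15,"k":13,"kv":14}},"m":[26,{"dw":53,"mt":26},[1,4,16],{"sek":94,"wj":74}]}
After op 7 (add /ahf/ogy 2): {"ahf":{"j":60,"ogy":2,"wx":{"fq":15,"k":13,"kv":14}},"m":[26,{"dw":53,"mt":26},[1,4,16],{"sek":94,"wj":74}]}
After op 8 (add /ahf/wx/e 80): {"ahf":{"j":60,"ogy":2,"wx":{"e":80,"fq":15,"k":13,"kv":14}},"m":[26,{"dw":53,"mt":26},[1,4,16],{"sek":94,"wj":74}]}
After op 9 (remove /m/3/sek): {"ahf":{"j":60,"ogy":2,"wx":{"e":80,"fq":15,"k":13,"kv":14}},"m":[26,{"dw":53,"mt":26},[1,4,16],{"wj":74}]}
After op 10 (replace /m/2/1 79): {"ahf":{"j":60,"ogy":2,"wx":{"e":80,"fq":15,"k":13,"kv":14}},"m":[26,{"dw":53,"mt":26},[1,79,16],{"wj":74}]}
After op 11 (remove /m/1): {"ahf":{"j":60,"ogy":2,"wx":{"e":80,"fq":15,"k":13,"kv":14}},"m":[26,[1,79,16],{"wj":74}]}
After op 12 (replace /ahf 23): {"ahf":23,"m":[26,[1,79,16],{"wj":74}]}
Value at /m/0: 26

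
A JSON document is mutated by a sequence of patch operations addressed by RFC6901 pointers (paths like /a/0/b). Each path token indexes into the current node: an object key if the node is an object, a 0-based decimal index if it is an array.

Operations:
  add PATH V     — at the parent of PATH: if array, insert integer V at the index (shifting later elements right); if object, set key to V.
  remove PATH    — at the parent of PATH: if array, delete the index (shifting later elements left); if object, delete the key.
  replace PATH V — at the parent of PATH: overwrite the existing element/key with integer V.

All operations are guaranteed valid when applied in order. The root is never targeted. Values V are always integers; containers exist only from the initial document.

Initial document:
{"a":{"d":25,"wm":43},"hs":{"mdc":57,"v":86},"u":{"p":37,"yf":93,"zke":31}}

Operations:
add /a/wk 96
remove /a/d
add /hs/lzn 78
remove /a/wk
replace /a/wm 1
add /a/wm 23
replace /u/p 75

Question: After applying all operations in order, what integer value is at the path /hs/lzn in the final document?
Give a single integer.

After op 1 (add /a/wk 96): {"a":{"d":25,"wk":96,"wm":43},"hs":{"mdc":57,"v":86},"u":{"p":37,"yf":93,"zke":31}}
After op 2 (remove /a/d): {"a":{"wk":96,"wm":43},"hs":{"mdc":57,"v":86},"u":{"p":37,"yf":93,"zke":31}}
After op 3 (add /hs/lzn 78): {"a":{"wk":96,"wm":43},"hs":{"lzn":78,"mdc":57,"v":86},"u":{"p":37,"yf":93,"zke":31}}
After op 4 (remove /a/wk): {"a":{"wm":43},"hs":{"lzn":78,"mdc":57,"v":86},"u":{"p":37,"yf":93,"zke":31}}
After op 5 (replace /a/wm 1): {"a":{"wm":1},"hs":{"lzn":78,"mdc":57,"v":86},"u":{"p":37,"yf":93,"zke":31}}
After op 6 (add /a/wm 23): {"a":{"wm":23},"hs":{"lzn":78,"mdc":57,"v":86},"u":{"p":37,"yf":93,"zke":31}}
After op 7 (replace /u/p 75): {"a":{"wm":23},"hs":{"lzn":78,"mdc":57,"v":86},"u":{"p":75,"yf":93,"zke":31}}
Value at /hs/lzn: 78

Answer: 78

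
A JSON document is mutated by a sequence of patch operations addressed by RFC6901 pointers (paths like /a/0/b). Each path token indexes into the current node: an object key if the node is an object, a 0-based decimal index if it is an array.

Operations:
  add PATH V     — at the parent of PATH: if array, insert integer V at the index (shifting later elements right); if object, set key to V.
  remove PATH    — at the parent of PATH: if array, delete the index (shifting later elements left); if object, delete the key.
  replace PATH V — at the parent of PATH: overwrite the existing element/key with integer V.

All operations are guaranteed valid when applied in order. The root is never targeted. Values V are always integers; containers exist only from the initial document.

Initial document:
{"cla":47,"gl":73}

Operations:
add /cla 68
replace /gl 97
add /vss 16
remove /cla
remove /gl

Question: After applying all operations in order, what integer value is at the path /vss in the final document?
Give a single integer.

Answer: 16

Derivation:
After op 1 (add /cla 68): {"cla":68,"gl":73}
After op 2 (replace /gl 97): {"cla":68,"gl":97}
After op 3 (add /vss 16): {"cla":68,"gl":97,"vss":16}
After op 4 (remove /cla): {"gl":97,"vss":16}
After op 5 (remove /gl): {"vss":16}
Value at /vss: 16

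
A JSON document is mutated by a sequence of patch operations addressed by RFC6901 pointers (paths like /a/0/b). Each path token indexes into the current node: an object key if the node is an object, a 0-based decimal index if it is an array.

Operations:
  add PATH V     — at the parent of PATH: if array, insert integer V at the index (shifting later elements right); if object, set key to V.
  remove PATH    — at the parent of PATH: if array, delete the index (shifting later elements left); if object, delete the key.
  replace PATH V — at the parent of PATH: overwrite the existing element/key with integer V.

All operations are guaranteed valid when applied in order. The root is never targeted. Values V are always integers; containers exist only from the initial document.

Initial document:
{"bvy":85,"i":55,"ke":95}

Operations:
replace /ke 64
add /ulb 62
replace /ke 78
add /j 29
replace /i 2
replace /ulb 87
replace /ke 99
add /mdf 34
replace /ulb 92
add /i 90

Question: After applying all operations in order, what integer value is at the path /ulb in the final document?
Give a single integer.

After op 1 (replace /ke 64): {"bvy":85,"i":55,"ke":64}
After op 2 (add /ulb 62): {"bvy":85,"i":55,"ke":64,"ulb":62}
After op 3 (replace /ke 78): {"bvy":85,"i":55,"ke":78,"ulb":62}
After op 4 (add /j 29): {"bvy":85,"i":55,"j":29,"ke":78,"ulb":62}
After op 5 (replace /i 2): {"bvy":85,"i":2,"j":29,"ke":78,"ulb":62}
After op 6 (replace /ulb 87): {"bvy":85,"i":2,"j":29,"ke":78,"ulb":87}
After op 7 (replace /ke 99): {"bvy":85,"i":2,"j":29,"ke":99,"ulb":87}
After op 8 (add /mdf 34): {"bvy":85,"i":2,"j":29,"ke":99,"mdf":34,"ulb":87}
After op 9 (replace /ulb 92): {"bvy":85,"i":2,"j":29,"ke":99,"mdf":34,"ulb":92}
After op 10 (add /i 90): {"bvy":85,"i":90,"j":29,"ke":99,"mdf":34,"ulb":92}
Value at /ulb: 92

Answer: 92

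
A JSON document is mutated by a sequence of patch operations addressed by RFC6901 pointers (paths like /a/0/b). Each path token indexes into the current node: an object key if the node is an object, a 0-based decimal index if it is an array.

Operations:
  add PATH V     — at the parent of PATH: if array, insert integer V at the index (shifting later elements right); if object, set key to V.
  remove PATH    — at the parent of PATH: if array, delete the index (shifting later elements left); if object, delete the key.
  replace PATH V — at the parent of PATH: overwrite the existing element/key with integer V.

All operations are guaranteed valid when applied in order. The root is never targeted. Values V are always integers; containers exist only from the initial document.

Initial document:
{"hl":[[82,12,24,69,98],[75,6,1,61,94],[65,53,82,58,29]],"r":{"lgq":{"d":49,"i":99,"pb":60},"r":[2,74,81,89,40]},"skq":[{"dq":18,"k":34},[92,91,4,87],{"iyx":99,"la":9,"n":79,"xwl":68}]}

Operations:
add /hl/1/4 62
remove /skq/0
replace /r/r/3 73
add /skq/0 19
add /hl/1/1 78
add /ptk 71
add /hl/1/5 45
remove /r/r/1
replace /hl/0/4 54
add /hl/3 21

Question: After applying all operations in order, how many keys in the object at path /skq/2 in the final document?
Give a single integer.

After op 1 (add /hl/1/4 62): {"hl":[[82,12,24,69,98],[75,6,1,61,62,94],[65,53,82,58,29]],"r":{"lgq":{"d":49,"i":99,"pb":60},"r":[2,74,81,89,40]},"skq":[{"dq":18,"k":34},[92,91,4,87],{"iyx":99,"la":9,"n":79,"xwl":68}]}
After op 2 (remove /skq/0): {"hl":[[82,12,24,69,98],[75,6,1,61,62,94],[65,53,82,58,29]],"r":{"lgq":{"d":49,"i":99,"pb":60},"r":[2,74,81,89,40]},"skq":[[92,91,4,87],{"iyx":99,"la":9,"n":79,"xwl":68}]}
After op 3 (replace /r/r/3 73): {"hl":[[82,12,24,69,98],[75,6,1,61,62,94],[65,53,82,58,29]],"r":{"lgq":{"d":49,"i":99,"pb":60},"r":[2,74,81,73,40]},"skq":[[92,91,4,87],{"iyx":99,"la":9,"n":79,"xwl":68}]}
After op 4 (add /skq/0 19): {"hl":[[82,12,24,69,98],[75,6,1,61,62,94],[65,53,82,58,29]],"r":{"lgq":{"d":49,"i":99,"pb":60},"r":[2,74,81,73,40]},"skq":[19,[92,91,4,87],{"iyx":99,"la":9,"n":79,"xwl":68}]}
After op 5 (add /hl/1/1 78): {"hl":[[82,12,24,69,98],[75,78,6,1,61,62,94],[65,53,82,58,29]],"r":{"lgq":{"d":49,"i":99,"pb":60},"r":[2,74,81,73,40]},"skq":[19,[92,91,4,87],{"iyx":99,"la":9,"n":79,"xwl":68}]}
After op 6 (add /ptk 71): {"hl":[[82,12,24,69,98],[75,78,6,1,61,62,94],[65,53,82,58,29]],"ptk":71,"r":{"lgq":{"d":49,"i":99,"pb":60},"r":[2,74,81,73,40]},"skq":[19,[92,91,4,87],{"iyx":99,"la":9,"n":79,"xwl":68}]}
After op 7 (add /hl/1/5 45): {"hl":[[82,12,24,69,98],[75,78,6,1,61,45,62,94],[65,53,82,58,29]],"ptk":71,"r":{"lgq":{"d":49,"i":99,"pb":60},"r":[2,74,81,73,40]},"skq":[19,[92,91,4,87],{"iyx":99,"la":9,"n":79,"xwl":68}]}
After op 8 (remove /r/r/1): {"hl":[[82,12,24,69,98],[75,78,6,1,61,45,62,94],[65,53,82,58,29]],"ptk":71,"r":{"lgq":{"d":49,"i":99,"pb":60},"r":[2,81,73,40]},"skq":[19,[92,91,4,87],{"iyx":99,"la":9,"n":79,"xwl":68}]}
After op 9 (replace /hl/0/4 54): {"hl":[[82,12,24,69,54],[75,78,6,1,61,45,62,94],[65,53,82,58,29]],"ptk":71,"r":{"lgq":{"d":49,"i":99,"pb":60},"r":[2,81,73,40]},"skq":[19,[92,91,4,87],{"iyx":99,"la":9,"n":79,"xwl":68}]}
After op 10 (add /hl/3 21): {"hl":[[82,12,24,69,54],[75,78,6,1,61,45,62,94],[65,53,82,58,29],21],"ptk":71,"r":{"lgq":{"d":49,"i":99,"pb":60},"r":[2,81,73,40]},"skq":[19,[92,91,4,87],{"iyx":99,"la":9,"n":79,"xwl":68}]}
Size at path /skq/2: 4

Answer: 4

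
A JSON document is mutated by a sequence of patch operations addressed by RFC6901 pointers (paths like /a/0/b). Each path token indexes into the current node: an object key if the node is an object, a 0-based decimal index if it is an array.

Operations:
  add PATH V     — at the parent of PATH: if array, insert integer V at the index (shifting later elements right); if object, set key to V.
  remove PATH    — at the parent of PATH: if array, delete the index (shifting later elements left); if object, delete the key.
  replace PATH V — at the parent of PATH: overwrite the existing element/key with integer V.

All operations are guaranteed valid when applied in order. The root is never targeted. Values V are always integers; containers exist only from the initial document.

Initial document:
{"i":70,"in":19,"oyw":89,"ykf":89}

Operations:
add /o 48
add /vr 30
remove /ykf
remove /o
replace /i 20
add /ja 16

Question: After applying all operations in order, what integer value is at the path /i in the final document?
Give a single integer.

Answer: 20

Derivation:
After op 1 (add /o 48): {"i":70,"in":19,"o":48,"oyw":89,"ykf":89}
After op 2 (add /vr 30): {"i":70,"in":19,"o":48,"oyw":89,"vr":30,"ykf":89}
After op 3 (remove /ykf): {"i":70,"in":19,"o":48,"oyw":89,"vr":30}
After op 4 (remove /o): {"i":70,"in":19,"oyw":89,"vr":30}
After op 5 (replace /i 20): {"i":20,"in":19,"oyw":89,"vr":30}
After op 6 (add /ja 16): {"i":20,"in":19,"ja":16,"oyw":89,"vr":30}
Value at /i: 20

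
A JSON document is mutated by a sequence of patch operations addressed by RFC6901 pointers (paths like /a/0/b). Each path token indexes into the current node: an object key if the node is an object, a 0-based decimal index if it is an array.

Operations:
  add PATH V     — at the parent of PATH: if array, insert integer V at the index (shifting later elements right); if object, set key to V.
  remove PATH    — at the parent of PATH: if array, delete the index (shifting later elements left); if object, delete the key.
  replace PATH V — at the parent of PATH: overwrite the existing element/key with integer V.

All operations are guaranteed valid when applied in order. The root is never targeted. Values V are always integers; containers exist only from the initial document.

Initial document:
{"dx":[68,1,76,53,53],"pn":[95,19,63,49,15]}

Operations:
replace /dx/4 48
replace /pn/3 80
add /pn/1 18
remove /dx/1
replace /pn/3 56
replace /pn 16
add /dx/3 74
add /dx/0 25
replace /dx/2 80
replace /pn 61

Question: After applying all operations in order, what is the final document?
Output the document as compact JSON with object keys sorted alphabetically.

After op 1 (replace /dx/4 48): {"dx":[68,1,76,53,48],"pn":[95,19,63,49,15]}
After op 2 (replace /pn/3 80): {"dx":[68,1,76,53,48],"pn":[95,19,63,80,15]}
After op 3 (add /pn/1 18): {"dx":[68,1,76,53,48],"pn":[95,18,19,63,80,15]}
After op 4 (remove /dx/1): {"dx":[68,76,53,48],"pn":[95,18,19,63,80,15]}
After op 5 (replace /pn/3 56): {"dx":[68,76,53,48],"pn":[95,18,19,56,80,15]}
After op 6 (replace /pn 16): {"dx":[68,76,53,48],"pn":16}
After op 7 (add /dx/3 74): {"dx":[68,76,53,74,48],"pn":16}
After op 8 (add /dx/0 25): {"dx":[25,68,76,53,74,48],"pn":16}
After op 9 (replace /dx/2 80): {"dx":[25,68,80,53,74,48],"pn":16}
After op 10 (replace /pn 61): {"dx":[25,68,80,53,74,48],"pn":61}

Answer: {"dx":[25,68,80,53,74,48],"pn":61}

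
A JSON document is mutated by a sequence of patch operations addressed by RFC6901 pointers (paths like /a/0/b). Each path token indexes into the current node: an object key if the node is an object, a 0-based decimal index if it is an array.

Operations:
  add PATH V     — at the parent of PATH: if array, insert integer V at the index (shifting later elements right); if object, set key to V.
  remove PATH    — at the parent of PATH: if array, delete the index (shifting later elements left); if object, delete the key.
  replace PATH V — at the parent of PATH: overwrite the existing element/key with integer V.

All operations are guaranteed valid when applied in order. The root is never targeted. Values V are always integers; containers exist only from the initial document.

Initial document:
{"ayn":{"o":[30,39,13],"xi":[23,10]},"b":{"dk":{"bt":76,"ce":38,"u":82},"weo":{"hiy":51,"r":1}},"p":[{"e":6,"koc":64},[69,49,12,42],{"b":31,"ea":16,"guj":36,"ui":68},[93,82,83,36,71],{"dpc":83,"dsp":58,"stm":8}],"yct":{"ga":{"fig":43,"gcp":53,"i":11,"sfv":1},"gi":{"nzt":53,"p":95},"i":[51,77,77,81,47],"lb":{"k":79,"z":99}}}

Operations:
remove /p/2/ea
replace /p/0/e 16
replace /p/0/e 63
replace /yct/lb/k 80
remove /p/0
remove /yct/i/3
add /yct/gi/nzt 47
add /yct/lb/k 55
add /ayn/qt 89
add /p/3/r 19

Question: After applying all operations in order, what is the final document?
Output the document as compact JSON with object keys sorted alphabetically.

After op 1 (remove /p/2/ea): {"ayn":{"o":[30,39,13],"xi":[23,10]},"b":{"dk":{"bt":76,"ce":38,"u":82},"weo":{"hiy":51,"r":1}},"p":[{"e":6,"koc":64},[69,49,12,42],{"b":31,"guj":36,"ui":68},[93,82,83,36,71],{"dpc":83,"dsp":58,"stm":8}],"yct":{"ga":{"fig":43,"gcp":53,"i":11,"sfv":1},"gi":{"nzt":53,"p":95},"i":[51,77,77,81,47],"lb":{"k":79,"z":99}}}
After op 2 (replace /p/0/e 16): {"ayn":{"o":[30,39,13],"xi":[23,10]},"b":{"dk":{"bt":76,"ce":38,"u":82},"weo":{"hiy":51,"r":1}},"p":[{"e":16,"koc":64},[69,49,12,42],{"b":31,"guj":36,"ui":68},[93,82,83,36,71],{"dpc":83,"dsp":58,"stm":8}],"yct":{"ga":{"fig":43,"gcp":53,"i":11,"sfv":1},"gi":{"nzt":53,"p":95},"i":[51,77,77,81,47],"lb":{"k":79,"z":99}}}
After op 3 (replace /p/0/e 63): {"ayn":{"o":[30,39,13],"xi":[23,10]},"b":{"dk":{"bt":76,"ce":38,"u":82},"weo":{"hiy":51,"r":1}},"p":[{"e":63,"koc":64},[69,49,12,42],{"b":31,"guj":36,"ui":68},[93,82,83,36,71],{"dpc":83,"dsp":58,"stm":8}],"yct":{"ga":{"fig":43,"gcp":53,"i":11,"sfv":1},"gi":{"nzt":53,"p":95},"i":[51,77,77,81,47],"lb":{"k":79,"z":99}}}
After op 4 (replace /yct/lb/k 80): {"ayn":{"o":[30,39,13],"xi":[23,10]},"b":{"dk":{"bt":76,"ce":38,"u":82},"weo":{"hiy":51,"r":1}},"p":[{"e":63,"koc":64},[69,49,12,42],{"b":31,"guj":36,"ui":68},[93,82,83,36,71],{"dpc":83,"dsp":58,"stm":8}],"yct":{"ga":{"fig":43,"gcp":53,"i":11,"sfv":1},"gi":{"nzt":53,"p":95},"i":[51,77,77,81,47],"lb":{"k":80,"z":99}}}
After op 5 (remove /p/0): {"ayn":{"o":[30,39,13],"xi":[23,10]},"b":{"dk":{"bt":76,"ce":38,"u":82},"weo":{"hiy":51,"r":1}},"p":[[69,49,12,42],{"b":31,"guj":36,"ui":68},[93,82,83,36,71],{"dpc":83,"dsp":58,"stm":8}],"yct":{"ga":{"fig":43,"gcp":53,"i":11,"sfv":1},"gi":{"nzt":53,"p":95},"i":[51,77,77,81,47],"lb":{"k":80,"z":99}}}
After op 6 (remove /yct/i/3): {"ayn":{"o":[30,39,13],"xi":[23,10]},"b":{"dk":{"bt":76,"ce":38,"u":82},"weo":{"hiy":51,"r":1}},"p":[[69,49,12,42],{"b":31,"guj":36,"ui":68},[93,82,83,36,71],{"dpc":83,"dsp":58,"stm":8}],"yct":{"ga":{"fig":43,"gcp":53,"i":11,"sfv":1},"gi":{"nzt":53,"p":95},"i":[51,77,77,47],"lb":{"k":80,"z":99}}}
After op 7 (add /yct/gi/nzt 47): {"ayn":{"o":[30,39,13],"xi":[23,10]},"b":{"dk":{"bt":76,"ce":38,"u":82},"weo":{"hiy":51,"r":1}},"p":[[69,49,12,42],{"b":31,"guj":36,"ui":68},[93,82,83,36,71],{"dpc":83,"dsp":58,"stm":8}],"yct":{"ga":{"fig":43,"gcp":53,"i":11,"sfv":1},"gi":{"nzt":47,"p":95},"i":[51,77,77,47],"lb":{"k":80,"z":99}}}
After op 8 (add /yct/lb/k 55): {"ayn":{"o":[30,39,13],"xi":[23,10]},"b":{"dk":{"bt":76,"ce":38,"u":82},"weo":{"hiy":51,"r":1}},"p":[[69,49,12,42],{"b":31,"guj":36,"ui":68},[93,82,83,36,71],{"dpc":83,"dsp":58,"stm":8}],"yct":{"ga":{"fig":43,"gcp":53,"i":11,"sfv":1},"gi":{"nzt":47,"p":95},"i":[51,77,77,47],"lb":{"k":55,"z":99}}}
After op 9 (add /ayn/qt 89): {"ayn":{"o":[30,39,13],"qt":89,"xi":[23,10]},"b":{"dk":{"bt":76,"ce":38,"u":82},"weo":{"hiy":51,"r":1}},"p":[[69,49,12,42],{"b":31,"guj":36,"ui":68},[93,82,83,36,71],{"dpc":83,"dsp":58,"stm":8}],"yct":{"ga":{"fig":43,"gcp":53,"i":11,"sfv":1},"gi":{"nzt":47,"p":95},"i":[51,77,77,47],"lb":{"k":55,"z":99}}}
After op 10 (add /p/3/r 19): {"ayn":{"o":[30,39,13],"qt":89,"xi":[23,10]},"b":{"dk":{"bt":76,"ce":38,"u":82},"weo":{"hiy":51,"r":1}},"p":[[69,49,12,42],{"b":31,"guj":36,"ui":68},[93,82,83,36,71],{"dpc":83,"dsp":58,"r":19,"stm":8}],"yct":{"ga":{"fig":43,"gcp":53,"i":11,"sfv":1},"gi":{"nzt":47,"p":95},"i":[51,77,77,47],"lb":{"k":55,"z":99}}}

Answer: {"ayn":{"o":[30,39,13],"qt":89,"xi":[23,10]},"b":{"dk":{"bt":76,"ce":38,"u":82},"weo":{"hiy":51,"r":1}},"p":[[69,49,12,42],{"b":31,"guj":36,"ui":68},[93,82,83,36,71],{"dpc":83,"dsp":58,"r":19,"stm":8}],"yct":{"ga":{"fig":43,"gcp":53,"i":11,"sfv":1},"gi":{"nzt":47,"p":95},"i":[51,77,77,47],"lb":{"k":55,"z":99}}}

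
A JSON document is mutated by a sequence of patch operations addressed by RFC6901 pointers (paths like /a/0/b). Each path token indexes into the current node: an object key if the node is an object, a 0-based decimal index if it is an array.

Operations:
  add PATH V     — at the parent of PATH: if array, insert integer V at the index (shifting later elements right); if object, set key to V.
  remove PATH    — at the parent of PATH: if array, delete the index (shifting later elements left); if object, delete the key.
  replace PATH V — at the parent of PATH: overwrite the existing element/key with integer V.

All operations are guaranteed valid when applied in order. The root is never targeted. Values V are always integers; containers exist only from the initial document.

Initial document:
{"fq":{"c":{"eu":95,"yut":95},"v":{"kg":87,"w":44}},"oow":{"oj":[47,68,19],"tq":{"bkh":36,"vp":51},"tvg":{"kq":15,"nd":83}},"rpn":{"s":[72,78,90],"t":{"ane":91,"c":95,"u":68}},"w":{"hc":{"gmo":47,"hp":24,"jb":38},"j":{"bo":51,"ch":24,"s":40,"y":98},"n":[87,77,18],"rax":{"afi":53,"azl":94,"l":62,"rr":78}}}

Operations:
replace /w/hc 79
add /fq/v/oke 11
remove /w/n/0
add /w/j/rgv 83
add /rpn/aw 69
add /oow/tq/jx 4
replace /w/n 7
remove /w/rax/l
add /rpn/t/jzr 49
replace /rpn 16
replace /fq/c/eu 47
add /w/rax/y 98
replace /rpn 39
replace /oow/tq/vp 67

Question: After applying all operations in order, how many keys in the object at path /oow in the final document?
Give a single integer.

After op 1 (replace /w/hc 79): {"fq":{"c":{"eu":95,"yut":95},"v":{"kg":87,"w":44}},"oow":{"oj":[47,68,19],"tq":{"bkh":36,"vp":51},"tvg":{"kq":15,"nd":83}},"rpn":{"s":[72,78,90],"t":{"ane":91,"c":95,"u":68}},"w":{"hc":79,"j":{"bo":51,"ch":24,"s":40,"y":98},"n":[87,77,18],"rax":{"afi":53,"azl":94,"l":62,"rr":78}}}
After op 2 (add /fq/v/oke 11): {"fq":{"c":{"eu":95,"yut":95},"v":{"kg":87,"oke":11,"w":44}},"oow":{"oj":[47,68,19],"tq":{"bkh":36,"vp":51},"tvg":{"kq":15,"nd":83}},"rpn":{"s":[72,78,90],"t":{"ane":91,"c":95,"u":68}},"w":{"hc":79,"j":{"bo":51,"ch":24,"s":40,"y":98},"n":[87,77,18],"rax":{"afi":53,"azl":94,"l":62,"rr":78}}}
After op 3 (remove /w/n/0): {"fq":{"c":{"eu":95,"yut":95},"v":{"kg":87,"oke":11,"w":44}},"oow":{"oj":[47,68,19],"tq":{"bkh":36,"vp":51},"tvg":{"kq":15,"nd":83}},"rpn":{"s":[72,78,90],"t":{"ane":91,"c":95,"u":68}},"w":{"hc":79,"j":{"bo":51,"ch":24,"s":40,"y":98},"n":[77,18],"rax":{"afi":53,"azl":94,"l":62,"rr":78}}}
After op 4 (add /w/j/rgv 83): {"fq":{"c":{"eu":95,"yut":95},"v":{"kg":87,"oke":11,"w":44}},"oow":{"oj":[47,68,19],"tq":{"bkh":36,"vp":51},"tvg":{"kq":15,"nd":83}},"rpn":{"s":[72,78,90],"t":{"ane":91,"c":95,"u":68}},"w":{"hc":79,"j":{"bo":51,"ch":24,"rgv":83,"s":40,"y":98},"n":[77,18],"rax":{"afi":53,"azl":94,"l":62,"rr":78}}}
After op 5 (add /rpn/aw 69): {"fq":{"c":{"eu":95,"yut":95},"v":{"kg":87,"oke":11,"w":44}},"oow":{"oj":[47,68,19],"tq":{"bkh":36,"vp":51},"tvg":{"kq":15,"nd":83}},"rpn":{"aw":69,"s":[72,78,90],"t":{"ane":91,"c":95,"u":68}},"w":{"hc":79,"j":{"bo":51,"ch":24,"rgv":83,"s":40,"y":98},"n":[77,18],"rax":{"afi":53,"azl":94,"l":62,"rr":78}}}
After op 6 (add /oow/tq/jx 4): {"fq":{"c":{"eu":95,"yut":95},"v":{"kg":87,"oke":11,"w":44}},"oow":{"oj":[47,68,19],"tq":{"bkh":36,"jx":4,"vp":51},"tvg":{"kq":15,"nd":83}},"rpn":{"aw":69,"s":[72,78,90],"t":{"ane":91,"c":95,"u":68}},"w":{"hc":79,"j":{"bo":51,"ch":24,"rgv":83,"s":40,"y":98},"n":[77,18],"rax":{"afi":53,"azl":94,"l":62,"rr":78}}}
After op 7 (replace /w/n 7): {"fq":{"c":{"eu":95,"yut":95},"v":{"kg":87,"oke":11,"w":44}},"oow":{"oj":[47,68,19],"tq":{"bkh":36,"jx":4,"vp":51},"tvg":{"kq":15,"nd":83}},"rpn":{"aw":69,"s":[72,78,90],"t":{"ane":91,"c":95,"u":68}},"w":{"hc":79,"j":{"bo":51,"ch":24,"rgv":83,"s":40,"y":98},"n":7,"rax":{"afi":53,"azl":94,"l":62,"rr":78}}}
After op 8 (remove /w/rax/l): {"fq":{"c":{"eu":95,"yut":95},"v":{"kg":87,"oke":11,"w":44}},"oow":{"oj":[47,68,19],"tq":{"bkh":36,"jx":4,"vp":51},"tvg":{"kq":15,"nd":83}},"rpn":{"aw":69,"s":[72,78,90],"t":{"ane":91,"c":95,"u":68}},"w":{"hc":79,"j":{"bo":51,"ch":24,"rgv":83,"s":40,"y":98},"n":7,"rax":{"afi":53,"azl":94,"rr":78}}}
After op 9 (add /rpn/t/jzr 49): {"fq":{"c":{"eu":95,"yut":95},"v":{"kg":87,"oke":11,"w":44}},"oow":{"oj":[47,68,19],"tq":{"bkh":36,"jx":4,"vp":51},"tvg":{"kq":15,"nd":83}},"rpn":{"aw":69,"s":[72,78,90],"t":{"ane":91,"c":95,"jzr":49,"u":68}},"w":{"hc":79,"j":{"bo":51,"ch":24,"rgv":83,"s":40,"y":98},"n":7,"rax":{"afi":53,"azl":94,"rr":78}}}
After op 10 (replace /rpn 16): {"fq":{"c":{"eu":95,"yut":95},"v":{"kg":87,"oke":11,"w":44}},"oow":{"oj":[47,68,19],"tq":{"bkh":36,"jx":4,"vp":51},"tvg":{"kq":15,"nd":83}},"rpn":16,"w":{"hc":79,"j":{"bo":51,"ch":24,"rgv":83,"s":40,"y":98},"n":7,"rax":{"afi":53,"azl":94,"rr":78}}}
After op 11 (replace /fq/c/eu 47): {"fq":{"c":{"eu":47,"yut":95},"v":{"kg":87,"oke":11,"w":44}},"oow":{"oj":[47,68,19],"tq":{"bkh":36,"jx":4,"vp":51},"tvg":{"kq":15,"nd":83}},"rpn":16,"w":{"hc":79,"j":{"bo":51,"ch":24,"rgv":83,"s":40,"y":98},"n":7,"rax":{"afi":53,"azl":94,"rr":78}}}
After op 12 (add /w/rax/y 98): {"fq":{"c":{"eu":47,"yut":95},"v":{"kg":87,"oke":11,"w":44}},"oow":{"oj":[47,68,19],"tq":{"bkh":36,"jx":4,"vp":51},"tvg":{"kq":15,"nd":83}},"rpn":16,"w":{"hc":79,"j":{"bo":51,"ch":24,"rgv":83,"s":40,"y":98},"n":7,"rax":{"afi":53,"azl":94,"rr":78,"y":98}}}
After op 13 (replace /rpn 39): {"fq":{"c":{"eu":47,"yut":95},"v":{"kg":87,"oke":11,"w":44}},"oow":{"oj":[47,68,19],"tq":{"bkh":36,"jx":4,"vp":51},"tvg":{"kq":15,"nd":83}},"rpn":39,"w":{"hc":79,"j":{"bo":51,"ch":24,"rgv":83,"s":40,"y":98},"n":7,"rax":{"afi":53,"azl":94,"rr":78,"y":98}}}
After op 14 (replace /oow/tq/vp 67): {"fq":{"c":{"eu":47,"yut":95},"v":{"kg":87,"oke":11,"w":44}},"oow":{"oj":[47,68,19],"tq":{"bkh":36,"jx":4,"vp":67},"tvg":{"kq":15,"nd":83}},"rpn":39,"w":{"hc":79,"j":{"bo":51,"ch":24,"rgv":83,"s":40,"y":98},"n":7,"rax":{"afi":53,"azl":94,"rr":78,"y":98}}}
Size at path /oow: 3

Answer: 3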